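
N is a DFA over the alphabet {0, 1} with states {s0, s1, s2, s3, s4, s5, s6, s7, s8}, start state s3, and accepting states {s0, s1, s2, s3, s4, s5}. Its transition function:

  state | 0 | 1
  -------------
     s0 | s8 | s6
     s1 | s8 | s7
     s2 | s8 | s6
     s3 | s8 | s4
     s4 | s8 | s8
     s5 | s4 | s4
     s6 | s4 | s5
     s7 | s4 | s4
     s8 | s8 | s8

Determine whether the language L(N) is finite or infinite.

The useful states (reachable from s3 and able to reach an accepting state) are {s3, s4}.
Restricted to these states the transition graph has no cycle, so every accepting path has bounded length and L is finite.

finite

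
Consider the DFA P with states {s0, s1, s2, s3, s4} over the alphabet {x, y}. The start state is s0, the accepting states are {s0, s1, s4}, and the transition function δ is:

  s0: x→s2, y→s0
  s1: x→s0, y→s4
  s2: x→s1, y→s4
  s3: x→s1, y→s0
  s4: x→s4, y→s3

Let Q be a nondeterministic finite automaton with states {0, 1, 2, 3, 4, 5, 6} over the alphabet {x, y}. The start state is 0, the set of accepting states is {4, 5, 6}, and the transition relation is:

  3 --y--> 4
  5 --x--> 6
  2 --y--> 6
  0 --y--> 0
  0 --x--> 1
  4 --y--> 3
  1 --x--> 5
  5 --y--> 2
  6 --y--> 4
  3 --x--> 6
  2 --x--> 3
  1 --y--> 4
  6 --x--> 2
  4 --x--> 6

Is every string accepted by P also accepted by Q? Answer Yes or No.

The empty string ε is in L(P) but not in L(Q).
So L(P) ⊄ L(Q).

No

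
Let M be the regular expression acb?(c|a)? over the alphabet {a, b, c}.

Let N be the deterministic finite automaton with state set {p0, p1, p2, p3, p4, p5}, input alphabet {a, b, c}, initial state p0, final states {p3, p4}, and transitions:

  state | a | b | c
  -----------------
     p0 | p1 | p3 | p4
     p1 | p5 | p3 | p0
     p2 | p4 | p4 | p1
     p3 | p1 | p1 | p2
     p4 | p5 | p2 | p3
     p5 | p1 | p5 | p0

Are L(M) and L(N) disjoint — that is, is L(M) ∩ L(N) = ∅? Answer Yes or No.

No

The string acb is accepted by both M and N.
Hence L(M) ∩ L(N) ≠ ∅.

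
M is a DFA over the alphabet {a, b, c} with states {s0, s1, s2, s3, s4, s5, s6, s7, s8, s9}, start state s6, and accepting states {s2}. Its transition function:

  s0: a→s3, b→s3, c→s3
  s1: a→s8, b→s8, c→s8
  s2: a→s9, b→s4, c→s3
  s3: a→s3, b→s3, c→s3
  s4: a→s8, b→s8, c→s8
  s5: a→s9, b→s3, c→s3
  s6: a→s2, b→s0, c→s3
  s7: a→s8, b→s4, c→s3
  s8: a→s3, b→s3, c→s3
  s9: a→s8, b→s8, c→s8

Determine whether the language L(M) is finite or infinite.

finite

The useful states (reachable from s6 and able to reach an accepting state) are {s2, s6}.
Restricted to these states the transition graph has no cycle, so every accepting path has bounded length and L is finite.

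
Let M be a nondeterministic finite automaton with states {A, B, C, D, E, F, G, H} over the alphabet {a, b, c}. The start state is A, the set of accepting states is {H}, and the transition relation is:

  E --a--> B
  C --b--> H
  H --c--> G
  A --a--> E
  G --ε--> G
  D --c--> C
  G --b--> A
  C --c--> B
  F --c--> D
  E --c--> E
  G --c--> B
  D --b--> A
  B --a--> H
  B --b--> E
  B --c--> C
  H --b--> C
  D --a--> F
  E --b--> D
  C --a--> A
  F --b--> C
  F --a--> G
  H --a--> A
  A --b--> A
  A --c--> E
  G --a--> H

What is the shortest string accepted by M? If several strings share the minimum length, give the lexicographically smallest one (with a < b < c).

A breadth-first search from A reaches an accepting state first via the path A → E → B → H on input aaa.
No string of length < 3 is accepted (BFS exhausts all shorter strings without reaching an accepting state), and aaa is the lexicographically least accepting string of length 3.

aaa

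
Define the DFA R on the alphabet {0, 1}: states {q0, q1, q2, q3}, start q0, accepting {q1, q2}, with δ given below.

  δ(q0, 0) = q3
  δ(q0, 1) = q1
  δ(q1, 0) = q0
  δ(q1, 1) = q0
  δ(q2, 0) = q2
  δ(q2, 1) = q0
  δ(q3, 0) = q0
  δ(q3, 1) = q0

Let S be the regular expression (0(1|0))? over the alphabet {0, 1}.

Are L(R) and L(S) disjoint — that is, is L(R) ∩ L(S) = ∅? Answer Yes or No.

Converting the expression S to a DFA (subset construction, then merging equivalent states) gives the minimal DFA with states {s0, s1, s2, s3}, start state s0, accepting states {s0, s3} and transitions s0: 0→s1, 1→s2; s1: 0→s3, 1→s3; s2: 0→s2, 1→s2; s3: 0→s2, 1→s2.
Exploring the product automaton R × S from the start pair (q0, s0), following both machines on each input symbol, reaches 6 state pairs: (q0, s0), (q3, s1), (q1, s2), (q0, s3), (q0, s2), (q3, s2).
R accepts in {q1, q2} and S accepts in {s0, s3}; no reachable pair has both components accepting, so no string drives both machines to acceptance simultaneously and L(R) ∩ L(S) = ∅.
So no string is accepted by both, and the intersection is empty.

Yes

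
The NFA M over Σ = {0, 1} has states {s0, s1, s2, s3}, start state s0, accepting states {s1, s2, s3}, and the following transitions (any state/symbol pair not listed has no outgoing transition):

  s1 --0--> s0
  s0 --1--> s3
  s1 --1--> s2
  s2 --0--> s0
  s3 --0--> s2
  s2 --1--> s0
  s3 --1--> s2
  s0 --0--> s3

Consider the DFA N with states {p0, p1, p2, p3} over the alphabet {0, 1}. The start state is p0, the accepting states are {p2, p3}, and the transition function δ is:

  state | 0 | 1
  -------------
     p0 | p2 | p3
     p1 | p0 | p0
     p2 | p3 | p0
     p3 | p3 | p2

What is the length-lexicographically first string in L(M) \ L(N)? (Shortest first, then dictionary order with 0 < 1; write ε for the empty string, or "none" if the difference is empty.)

The string 01 is accepted by M but not by N.
No shorter string lies in the difference, and 01 is the lexicographically first length-2 string in L(M) \ L(N).

01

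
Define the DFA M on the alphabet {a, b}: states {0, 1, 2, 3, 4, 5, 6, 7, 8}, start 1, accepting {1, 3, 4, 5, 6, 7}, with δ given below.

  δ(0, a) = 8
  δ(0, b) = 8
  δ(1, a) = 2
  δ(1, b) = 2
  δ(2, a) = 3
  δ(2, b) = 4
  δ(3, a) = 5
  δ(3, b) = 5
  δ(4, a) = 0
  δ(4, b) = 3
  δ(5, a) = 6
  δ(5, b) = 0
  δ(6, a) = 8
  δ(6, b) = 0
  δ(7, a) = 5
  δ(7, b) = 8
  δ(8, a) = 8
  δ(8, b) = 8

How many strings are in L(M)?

23

The useful subgraph on states {1, 2, 3, 4, 5, 6} is acyclic, so L(M) is finite; the longest accepting path visits 6 useful states, giving maximum string length 5.
Counting accepting paths from 1 by length: 1 of length 0, 4 of length 2, 6 of length 3, 8 of length 4, 4 of length 5. Total 23.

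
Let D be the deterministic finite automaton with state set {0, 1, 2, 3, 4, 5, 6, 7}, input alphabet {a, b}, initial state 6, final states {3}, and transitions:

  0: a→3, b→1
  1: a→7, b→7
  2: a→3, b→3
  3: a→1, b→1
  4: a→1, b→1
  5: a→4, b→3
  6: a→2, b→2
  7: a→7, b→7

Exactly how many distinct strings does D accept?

The useful subgraph on states {2, 3, 6} is acyclic, so L(D) is finite; the longest accepting path visits 3 useful states, giving maximum string length 2.
Counting accepting paths from 6 by length: 4 of length 2. Total 4.

4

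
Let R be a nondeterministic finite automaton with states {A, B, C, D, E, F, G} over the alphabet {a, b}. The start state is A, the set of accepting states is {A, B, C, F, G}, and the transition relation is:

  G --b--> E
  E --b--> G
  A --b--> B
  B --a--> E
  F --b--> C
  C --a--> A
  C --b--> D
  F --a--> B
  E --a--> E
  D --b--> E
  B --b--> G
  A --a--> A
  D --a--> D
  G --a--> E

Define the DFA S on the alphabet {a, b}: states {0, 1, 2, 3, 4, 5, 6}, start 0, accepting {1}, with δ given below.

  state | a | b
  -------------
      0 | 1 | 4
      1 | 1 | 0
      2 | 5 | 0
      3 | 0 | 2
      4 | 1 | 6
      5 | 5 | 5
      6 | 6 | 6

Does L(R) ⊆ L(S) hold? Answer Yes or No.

No

The empty string ε is in L(R) but not in L(S).
So L(R) ⊄ L(S).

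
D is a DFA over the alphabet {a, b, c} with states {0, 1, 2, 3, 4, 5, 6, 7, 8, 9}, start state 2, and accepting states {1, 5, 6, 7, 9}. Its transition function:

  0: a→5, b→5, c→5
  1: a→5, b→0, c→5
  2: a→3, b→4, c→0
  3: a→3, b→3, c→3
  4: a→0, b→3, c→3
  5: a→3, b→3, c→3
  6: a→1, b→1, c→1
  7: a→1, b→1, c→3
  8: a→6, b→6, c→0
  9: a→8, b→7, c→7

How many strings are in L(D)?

6

The useful subgraph on states {0, 2, 4, 5} is acyclic, so L(D) is finite; the longest accepting path visits 4 useful states, giving maximum string length 3.
Counting accepting paths from 2 by length: 3 of length 2, 3 of length 3. Total 6.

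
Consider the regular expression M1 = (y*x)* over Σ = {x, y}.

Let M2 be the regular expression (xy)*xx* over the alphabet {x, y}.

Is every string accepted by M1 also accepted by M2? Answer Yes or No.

The empty string ε is in L(M1) but not in L(M2).
So L(M1) ⊄ L(M2).

No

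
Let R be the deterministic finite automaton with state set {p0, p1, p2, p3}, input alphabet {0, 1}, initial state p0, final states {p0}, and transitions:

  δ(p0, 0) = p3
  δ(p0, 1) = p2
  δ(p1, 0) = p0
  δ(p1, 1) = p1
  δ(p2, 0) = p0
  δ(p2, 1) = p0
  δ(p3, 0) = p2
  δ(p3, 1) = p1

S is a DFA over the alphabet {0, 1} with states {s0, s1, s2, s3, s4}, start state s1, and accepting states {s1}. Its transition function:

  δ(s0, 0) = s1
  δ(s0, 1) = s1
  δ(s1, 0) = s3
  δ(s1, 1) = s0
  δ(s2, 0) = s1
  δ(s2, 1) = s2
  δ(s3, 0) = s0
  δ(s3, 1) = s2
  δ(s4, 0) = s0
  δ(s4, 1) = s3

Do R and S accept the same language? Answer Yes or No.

Exploring the product automaton R × S from the start pair (p0, s1), following both machines on each input symbol, reaches 4 state pairs: (p0, s1), (p3, s3), (p2, s0), (p1, s2).
R accepts in {p0} and S accepts in {s1}. In every reachable pair the two components are either both accepting — (p0, s1) — or both non-accepting, so no string is accepted by exactly one of the machines: L(R) \ L(S) and L(S) \ L(R) are both empty.
Hence every string is accepted by R iff it is accepted by S, and the two languages coincide.

Yes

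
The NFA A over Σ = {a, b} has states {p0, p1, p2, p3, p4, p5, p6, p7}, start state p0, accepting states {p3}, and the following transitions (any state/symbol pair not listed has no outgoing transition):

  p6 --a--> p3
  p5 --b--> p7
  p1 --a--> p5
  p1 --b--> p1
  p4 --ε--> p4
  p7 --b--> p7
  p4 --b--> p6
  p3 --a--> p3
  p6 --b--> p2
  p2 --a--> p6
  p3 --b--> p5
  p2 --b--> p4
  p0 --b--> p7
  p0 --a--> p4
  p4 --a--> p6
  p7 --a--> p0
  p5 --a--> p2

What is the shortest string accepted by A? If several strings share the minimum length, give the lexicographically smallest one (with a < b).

A breadth-first search from p0 reaches an accepting state first via the path p0 → p4 → p6 → p3 on input aaa.
No string of length < 3 is accepted (BFS exhausts all shorter strings without reaching an accepting state), and aaa is the lexicographically least accepting string of length 3.

aaa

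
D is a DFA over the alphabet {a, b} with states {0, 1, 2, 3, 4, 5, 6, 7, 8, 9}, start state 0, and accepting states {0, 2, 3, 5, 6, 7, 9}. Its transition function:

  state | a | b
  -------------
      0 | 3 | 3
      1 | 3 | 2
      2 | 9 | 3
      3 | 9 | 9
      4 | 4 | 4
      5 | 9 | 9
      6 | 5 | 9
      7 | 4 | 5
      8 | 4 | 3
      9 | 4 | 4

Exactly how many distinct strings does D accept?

The useful subgraph on states {0, 3, 9} is acyclic, so L(D) is finite; the longest accepting path visits 3 useful states, giving maximum string length 2.
Counting accepting paths from 0 by length: 1 of length 0, 2 of length 1, 4 of length 2. Total 7.

7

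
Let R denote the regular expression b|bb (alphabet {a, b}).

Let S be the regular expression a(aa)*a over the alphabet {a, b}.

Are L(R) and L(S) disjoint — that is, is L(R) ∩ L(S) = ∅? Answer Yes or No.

Yes

Converting the expression R to a DFA (subset construction, then merging equivalent states) gives the minimal DFA with states {r0, r1, r2, r3}, start state r0, accepting states {r2, r3} and transitions r0: a→r1, b→r2; r1: a→r1, b→r1; r2: a→r1, b→r3; r3: a→r1, b→r1.
Converting the expression S to a DFA (subset construction, then merging equivalent states) gives the minimal DFA with states {s0, s1, s2, s3}, start state s0, accepting states {s3} and transitions s0: a→s1, b→s2; s1: a→s3, b→s2; s2: a→s2, b→s2; s3: a→s1, b→s2.
Exploring the product automaton R × S from the start pair (r0, s0), following both machines on each input symbol, reaches 6 state pairs: (r0, s0), (r1, s1), (r2, s2), (r1, s3), (r1, s2), (r3, s2).
R accepts in {r2, r3} and S accepts in {s3}; no reachable pair has both components accepting, so no string drives both machines to acceptance simultaneously and L(R) ∩ L(S) = ∅.
So no string is accepted by both, and the intersection is empty.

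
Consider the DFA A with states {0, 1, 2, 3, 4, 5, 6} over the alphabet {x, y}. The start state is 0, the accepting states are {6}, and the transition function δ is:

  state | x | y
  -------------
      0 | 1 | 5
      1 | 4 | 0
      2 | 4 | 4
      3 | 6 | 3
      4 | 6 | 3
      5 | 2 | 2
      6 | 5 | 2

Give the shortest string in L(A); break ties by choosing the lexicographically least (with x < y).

xxx

A breadth-first search from 0 reaches an accepting state first via the path 0 → 1 → 4 → 6 on input xxx.
No string of length < 3 is accepted (BFS exhausts all shorter strings without reaching an accepting state), and xxx is the lexicographically least accepting string of length 3.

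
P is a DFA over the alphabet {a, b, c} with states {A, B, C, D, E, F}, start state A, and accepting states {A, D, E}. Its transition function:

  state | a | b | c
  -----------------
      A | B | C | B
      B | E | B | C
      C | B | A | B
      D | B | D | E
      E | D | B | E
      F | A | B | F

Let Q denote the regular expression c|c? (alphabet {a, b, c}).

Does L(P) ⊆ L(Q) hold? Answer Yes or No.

The string aa is in L(P) but not in L(Q).
So L(P) ⊄ L(Q).

No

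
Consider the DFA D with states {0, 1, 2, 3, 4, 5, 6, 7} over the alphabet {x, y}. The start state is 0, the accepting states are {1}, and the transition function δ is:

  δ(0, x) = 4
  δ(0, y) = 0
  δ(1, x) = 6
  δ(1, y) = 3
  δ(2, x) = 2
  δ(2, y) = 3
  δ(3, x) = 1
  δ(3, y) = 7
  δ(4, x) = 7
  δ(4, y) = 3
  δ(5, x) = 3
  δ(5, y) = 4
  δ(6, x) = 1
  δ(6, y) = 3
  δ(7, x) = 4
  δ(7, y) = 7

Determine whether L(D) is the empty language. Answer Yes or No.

The string xyx is accepted: the run 0 → 4 → 3 → 1 ends in the accepting state 1.
Since at least one string is accepted, L(D) is not empty.

No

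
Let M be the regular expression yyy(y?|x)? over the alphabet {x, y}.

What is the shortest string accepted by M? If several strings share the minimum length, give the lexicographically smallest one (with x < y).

By inspection of the expression, no string of length less than 3 matches, and yyy is the lexicographically first match of length 3.

yyy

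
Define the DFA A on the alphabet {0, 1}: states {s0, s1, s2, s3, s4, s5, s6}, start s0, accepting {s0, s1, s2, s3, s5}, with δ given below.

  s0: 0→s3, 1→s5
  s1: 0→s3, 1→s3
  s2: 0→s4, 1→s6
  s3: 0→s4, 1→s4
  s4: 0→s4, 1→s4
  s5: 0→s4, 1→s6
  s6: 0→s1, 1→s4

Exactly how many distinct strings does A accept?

The useful subgraph on states {s0, s1, s3, s5, s6} is acyclic, so L(A) is finite; the longest accepting path visits 5 useful states, giving maximum string length 4.
Counting accepting paths from s0 by length: 1 of length 0, 2 of length 1, 1 of length 3, 2 of length 4. Total 6.

6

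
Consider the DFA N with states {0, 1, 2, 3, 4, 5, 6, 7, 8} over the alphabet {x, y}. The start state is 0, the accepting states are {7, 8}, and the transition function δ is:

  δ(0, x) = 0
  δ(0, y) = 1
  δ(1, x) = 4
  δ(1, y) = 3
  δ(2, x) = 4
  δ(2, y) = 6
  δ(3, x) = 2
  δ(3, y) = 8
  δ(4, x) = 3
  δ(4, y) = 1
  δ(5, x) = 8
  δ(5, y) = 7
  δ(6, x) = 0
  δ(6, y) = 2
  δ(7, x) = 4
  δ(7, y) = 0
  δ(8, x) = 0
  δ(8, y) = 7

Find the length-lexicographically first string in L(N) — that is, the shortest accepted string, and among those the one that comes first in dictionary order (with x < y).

yyy

A breadth-first search from 0 reaches an accepting state first via the path 0 → 1 → 3 → 8 on input yyy.
No string of length < 3 is accepted (BFS exhausts all shorter strings without reaching an accepting state), and yyy is the lexicographically least accepting string of length 3.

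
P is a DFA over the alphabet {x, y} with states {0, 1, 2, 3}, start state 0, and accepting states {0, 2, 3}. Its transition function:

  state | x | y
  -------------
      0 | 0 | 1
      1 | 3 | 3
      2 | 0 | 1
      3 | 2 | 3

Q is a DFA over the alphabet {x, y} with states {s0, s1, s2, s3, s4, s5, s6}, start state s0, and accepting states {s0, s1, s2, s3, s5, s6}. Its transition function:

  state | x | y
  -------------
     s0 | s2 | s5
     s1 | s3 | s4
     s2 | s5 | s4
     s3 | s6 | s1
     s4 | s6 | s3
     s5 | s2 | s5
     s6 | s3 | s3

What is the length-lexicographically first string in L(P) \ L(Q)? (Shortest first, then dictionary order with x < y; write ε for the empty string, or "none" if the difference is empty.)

The string yxy is accepted by P but not by Q.
No shorter string lies in the difference, and yxy is the lexicographically first length-3 string in L(P) \ L(Q).

yxy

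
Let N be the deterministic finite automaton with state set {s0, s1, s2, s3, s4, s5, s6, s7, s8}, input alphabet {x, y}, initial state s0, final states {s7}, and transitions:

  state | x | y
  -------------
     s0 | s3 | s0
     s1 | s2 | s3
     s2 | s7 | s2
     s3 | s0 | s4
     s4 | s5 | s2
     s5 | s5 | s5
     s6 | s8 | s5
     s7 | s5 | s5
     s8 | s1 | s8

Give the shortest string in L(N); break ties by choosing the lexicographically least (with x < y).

xyyx

A breadth-first search from s0 reaches an accepting state first via the path s0 → s3 → s4 → s2 → s7 on input xyyx.
No string of length < 4 is accepted (BFS exhausts all shorter strings without reaching an accepting state), and xyyx is the lexicographically least accepting string of length 4.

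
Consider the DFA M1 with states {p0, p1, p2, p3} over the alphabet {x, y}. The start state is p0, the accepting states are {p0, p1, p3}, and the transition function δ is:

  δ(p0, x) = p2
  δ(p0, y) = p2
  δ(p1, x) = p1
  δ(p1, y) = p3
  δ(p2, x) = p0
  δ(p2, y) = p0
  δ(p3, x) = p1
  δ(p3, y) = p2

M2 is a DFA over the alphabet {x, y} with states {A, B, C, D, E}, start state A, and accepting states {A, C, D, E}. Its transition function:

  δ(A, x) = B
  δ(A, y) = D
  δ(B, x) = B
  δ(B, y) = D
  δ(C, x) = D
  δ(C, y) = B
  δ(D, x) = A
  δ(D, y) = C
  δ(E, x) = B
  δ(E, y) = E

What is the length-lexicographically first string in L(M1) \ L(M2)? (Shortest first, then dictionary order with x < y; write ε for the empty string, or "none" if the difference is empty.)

The string xx is accepted by M1 but not by M2.
No shorter string lies in the difference, and xx is the lexicographically first length-2 string in L(M1) \ L(M2).

xx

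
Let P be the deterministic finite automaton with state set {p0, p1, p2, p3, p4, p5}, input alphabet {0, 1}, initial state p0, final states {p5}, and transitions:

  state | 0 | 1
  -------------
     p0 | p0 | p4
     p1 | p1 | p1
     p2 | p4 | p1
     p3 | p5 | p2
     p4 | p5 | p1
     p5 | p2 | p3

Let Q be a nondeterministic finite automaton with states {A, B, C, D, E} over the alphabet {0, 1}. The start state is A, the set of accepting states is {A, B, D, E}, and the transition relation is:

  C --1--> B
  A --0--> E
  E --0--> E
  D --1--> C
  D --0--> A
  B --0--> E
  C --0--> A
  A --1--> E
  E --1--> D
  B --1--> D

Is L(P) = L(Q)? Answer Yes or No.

The empty string ε is accepted by Q but rejected by P.
So L(P) ≠ L(Q).

No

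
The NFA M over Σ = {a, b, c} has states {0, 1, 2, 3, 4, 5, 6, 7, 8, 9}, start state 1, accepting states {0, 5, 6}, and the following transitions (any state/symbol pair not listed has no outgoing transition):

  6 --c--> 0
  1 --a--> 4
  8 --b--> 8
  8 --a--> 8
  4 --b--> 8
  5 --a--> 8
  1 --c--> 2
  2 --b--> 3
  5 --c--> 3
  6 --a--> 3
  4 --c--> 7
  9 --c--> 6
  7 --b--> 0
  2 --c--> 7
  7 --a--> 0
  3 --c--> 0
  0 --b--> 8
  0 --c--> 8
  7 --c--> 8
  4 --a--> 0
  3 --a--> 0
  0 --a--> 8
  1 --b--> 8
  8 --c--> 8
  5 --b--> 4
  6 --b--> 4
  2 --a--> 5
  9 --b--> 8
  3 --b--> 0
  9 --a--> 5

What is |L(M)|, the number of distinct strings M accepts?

The useful subgraph on states {0, 1, 2, 3, 4, 5, 7} is acyclic, so L(M) is finite; the longest accepting path visits 6 useful states, giving maximum string length 5.
Counting accepting paths from 1 by length: 2 of length 2, 7 of length 3, 4 of length 4, 2 of length 5. Total 15.

15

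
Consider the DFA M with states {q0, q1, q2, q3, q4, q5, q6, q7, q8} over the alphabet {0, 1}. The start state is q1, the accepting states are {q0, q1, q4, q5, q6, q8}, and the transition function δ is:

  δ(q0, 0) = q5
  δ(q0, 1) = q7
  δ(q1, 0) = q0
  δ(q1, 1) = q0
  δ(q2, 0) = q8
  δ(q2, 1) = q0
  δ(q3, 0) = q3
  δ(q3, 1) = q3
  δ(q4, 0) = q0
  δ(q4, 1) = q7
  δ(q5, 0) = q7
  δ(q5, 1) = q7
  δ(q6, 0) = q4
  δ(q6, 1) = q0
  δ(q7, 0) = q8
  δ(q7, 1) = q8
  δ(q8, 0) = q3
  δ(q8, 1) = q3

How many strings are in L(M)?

17

The useful subgraph on states {q0, q1, q5, q7, q8} is acyclic, so L(M) is finite; the longest accepting path visits 5 useful states, giving maximum string length 4.
Counting accepting paths from q1 by length: 1 of length 0, 2 of length 1, 2 of length 2, 4 of length 3, 8 of length 4. Total 17.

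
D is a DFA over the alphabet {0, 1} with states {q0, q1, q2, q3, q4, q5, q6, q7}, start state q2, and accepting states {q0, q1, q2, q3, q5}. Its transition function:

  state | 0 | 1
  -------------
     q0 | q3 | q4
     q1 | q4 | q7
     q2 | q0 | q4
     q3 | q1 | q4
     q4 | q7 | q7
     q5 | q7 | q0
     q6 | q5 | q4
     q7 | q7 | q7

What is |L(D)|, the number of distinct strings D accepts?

The useful subgraph on states {q0, q1, q2, q3} is acyclic, so L(D) is finite; the longest accepting path visits 4 useful states, giving maximum string length 3.
Counting accepting paths from q2 by length: 1 of length 0, 1 of length 1, 1 of length 2, 1 of length 3. Total 4.

4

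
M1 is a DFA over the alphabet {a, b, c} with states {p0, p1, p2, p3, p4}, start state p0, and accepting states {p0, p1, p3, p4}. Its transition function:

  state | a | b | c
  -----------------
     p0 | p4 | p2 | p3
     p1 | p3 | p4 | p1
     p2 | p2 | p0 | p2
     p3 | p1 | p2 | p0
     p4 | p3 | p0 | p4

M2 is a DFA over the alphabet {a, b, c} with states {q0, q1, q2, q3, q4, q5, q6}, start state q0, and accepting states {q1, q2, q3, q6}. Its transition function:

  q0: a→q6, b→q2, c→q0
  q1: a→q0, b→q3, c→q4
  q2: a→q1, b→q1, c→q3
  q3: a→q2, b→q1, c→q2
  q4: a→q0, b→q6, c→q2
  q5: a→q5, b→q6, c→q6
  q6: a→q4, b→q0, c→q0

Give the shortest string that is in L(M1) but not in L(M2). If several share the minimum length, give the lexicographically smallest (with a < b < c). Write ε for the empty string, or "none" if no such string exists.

ε

The empty string ε is accepted by M1 but not by M2.
Since ε is the unique shortest string, it is the required witness.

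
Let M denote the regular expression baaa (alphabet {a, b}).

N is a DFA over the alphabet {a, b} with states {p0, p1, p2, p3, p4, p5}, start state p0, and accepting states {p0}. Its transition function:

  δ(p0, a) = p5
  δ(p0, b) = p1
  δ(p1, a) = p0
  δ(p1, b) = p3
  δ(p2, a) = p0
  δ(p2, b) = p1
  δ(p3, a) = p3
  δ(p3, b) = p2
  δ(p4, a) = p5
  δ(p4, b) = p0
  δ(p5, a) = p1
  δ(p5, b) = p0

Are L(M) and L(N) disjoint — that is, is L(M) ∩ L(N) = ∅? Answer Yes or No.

Yes

Converting the expression M to a DFA (subset construction, then merging equivalent states) gives the minimal DFA with states {m0, m1, m2, m3, m4, m5}, start state m0, accepting states {m5} and transitions m0: a→m1, b→m2; m1: a→m1, b→m1; m2: a→m3, b→m1; m3: a→m4, b→m1; m4: a→m5, b→m1; m5: a→m1, b→m1.
Exploring the product automaton M × N from the start pair (m0, p0), following both machines on each input symbol, reaches 10 state pairs: (m0, p0), (m1, p5), (m2, p1), (m1, p1), (m1, p0), (m3, p0), (m1, p3), (m4, p5), (m1, p2), (m5, p1).
M accepts in {m5} and N accepts in {p0}; no reachable pair has both components accepting, so no string drives both machines to acceptance simultaneously and L(M) ∩ L(N) = ∅.
So no string is accepted by both, and the intersection is empty.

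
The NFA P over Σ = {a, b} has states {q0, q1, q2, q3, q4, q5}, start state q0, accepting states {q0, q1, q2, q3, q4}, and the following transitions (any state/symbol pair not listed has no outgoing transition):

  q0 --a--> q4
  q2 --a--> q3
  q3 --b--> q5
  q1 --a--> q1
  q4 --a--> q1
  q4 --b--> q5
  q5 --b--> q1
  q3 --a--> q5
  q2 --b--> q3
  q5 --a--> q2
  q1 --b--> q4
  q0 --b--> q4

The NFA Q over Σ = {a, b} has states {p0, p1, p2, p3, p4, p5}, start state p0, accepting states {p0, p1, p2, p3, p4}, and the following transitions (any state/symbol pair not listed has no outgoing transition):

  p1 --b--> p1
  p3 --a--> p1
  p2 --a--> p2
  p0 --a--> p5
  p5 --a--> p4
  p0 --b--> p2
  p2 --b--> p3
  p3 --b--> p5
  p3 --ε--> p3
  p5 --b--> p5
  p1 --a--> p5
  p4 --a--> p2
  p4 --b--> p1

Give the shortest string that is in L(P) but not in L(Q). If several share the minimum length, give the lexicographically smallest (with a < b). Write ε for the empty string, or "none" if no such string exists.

The string a is accepted by P but not by Q.
No shorter string lies in the difference, and a is the lexicographically first length-1 string in L(P) \ L(Q).

a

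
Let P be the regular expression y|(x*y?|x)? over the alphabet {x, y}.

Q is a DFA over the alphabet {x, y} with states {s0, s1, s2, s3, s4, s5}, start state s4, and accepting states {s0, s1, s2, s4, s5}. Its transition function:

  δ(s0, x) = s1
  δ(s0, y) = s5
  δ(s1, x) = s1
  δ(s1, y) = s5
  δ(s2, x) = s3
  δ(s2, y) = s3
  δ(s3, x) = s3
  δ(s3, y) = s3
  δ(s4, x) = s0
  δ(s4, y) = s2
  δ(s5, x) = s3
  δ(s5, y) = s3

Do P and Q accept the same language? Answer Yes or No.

Converting the expression P to a DFA (subset construction, then merging equivalent states) gives the minimal DFA with states {p0, p1, p2}, start state p0, accepting states {p0, p1} and transitions p0: x→p0, y→p1; p1: x→p2, y→p2; p2: x→p2, y→p2.
Exploring the product automaton P × Q from the start pair (p0, s4), following both machines on each input symbol, reaches 6 state pairs: (p0, s4), (p0, s0), (p1, s2), (p0, s1), (p1, s5), (p2, s3).
P accepts in {p0, p1} and Q accepts in {s0, s1, s2, s4, s5}. In every reachable pair the two components are either both accepting — (p0, s4), (p0, s0), (p1, s2), (p0, s1), (p1, s5) — or both non-accepting, so no string is accepted by exactly one of the machines: L(P) \ L(Q) and L(Q) \ L(P) are both empty.
Hence every string is accepted by P iff it is accepted by Q, and the two languages coincide.

Yes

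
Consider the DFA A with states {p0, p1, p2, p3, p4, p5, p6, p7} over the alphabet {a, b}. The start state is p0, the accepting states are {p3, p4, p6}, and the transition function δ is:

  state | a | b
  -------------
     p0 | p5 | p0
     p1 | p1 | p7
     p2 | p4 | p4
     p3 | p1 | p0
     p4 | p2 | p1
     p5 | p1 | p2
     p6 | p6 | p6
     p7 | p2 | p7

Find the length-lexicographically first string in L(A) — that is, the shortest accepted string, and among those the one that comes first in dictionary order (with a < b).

A breadth-first search from p0 reaches an accepting state first via the path p0 → p5 → p2 → p4 on input aba.
No string of length < 3 is accepted (BFS exhausts all shorter strings without reaching an accepting state), and aba is the lexicographically least accepting string of length 3.

aba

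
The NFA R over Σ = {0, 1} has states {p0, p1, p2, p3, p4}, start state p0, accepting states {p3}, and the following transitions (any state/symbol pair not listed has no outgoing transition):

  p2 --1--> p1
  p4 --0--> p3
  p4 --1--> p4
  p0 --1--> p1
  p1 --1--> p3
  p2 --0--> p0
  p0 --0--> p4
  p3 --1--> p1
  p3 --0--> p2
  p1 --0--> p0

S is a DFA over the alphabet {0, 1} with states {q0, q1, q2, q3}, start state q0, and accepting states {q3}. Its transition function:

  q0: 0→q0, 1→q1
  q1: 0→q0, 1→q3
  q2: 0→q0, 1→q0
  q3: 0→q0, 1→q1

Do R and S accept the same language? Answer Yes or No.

No

The string 00 is accepted by R but rejected by S.
So L(R) ≠ L(S).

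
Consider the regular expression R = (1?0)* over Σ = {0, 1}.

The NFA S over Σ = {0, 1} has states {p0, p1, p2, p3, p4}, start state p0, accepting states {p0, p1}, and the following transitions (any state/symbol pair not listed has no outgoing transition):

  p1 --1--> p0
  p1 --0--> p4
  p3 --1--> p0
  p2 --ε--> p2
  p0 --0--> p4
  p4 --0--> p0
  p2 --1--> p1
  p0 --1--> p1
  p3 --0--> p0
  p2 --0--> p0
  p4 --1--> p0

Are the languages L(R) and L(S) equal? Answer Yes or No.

The string 0 is accepted by R but rejected by S.
So L(R) ≠ L(S).

No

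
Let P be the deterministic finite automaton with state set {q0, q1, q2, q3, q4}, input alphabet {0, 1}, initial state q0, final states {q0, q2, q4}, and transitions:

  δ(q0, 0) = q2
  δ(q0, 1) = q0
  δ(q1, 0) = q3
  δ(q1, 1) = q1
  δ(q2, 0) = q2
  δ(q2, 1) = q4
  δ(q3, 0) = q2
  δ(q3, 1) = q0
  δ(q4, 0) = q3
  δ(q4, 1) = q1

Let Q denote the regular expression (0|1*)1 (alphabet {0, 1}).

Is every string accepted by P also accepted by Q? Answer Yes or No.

The empty string ε is in L(P) but not in L(Q).
So L(P) ⊄ L(Q).

No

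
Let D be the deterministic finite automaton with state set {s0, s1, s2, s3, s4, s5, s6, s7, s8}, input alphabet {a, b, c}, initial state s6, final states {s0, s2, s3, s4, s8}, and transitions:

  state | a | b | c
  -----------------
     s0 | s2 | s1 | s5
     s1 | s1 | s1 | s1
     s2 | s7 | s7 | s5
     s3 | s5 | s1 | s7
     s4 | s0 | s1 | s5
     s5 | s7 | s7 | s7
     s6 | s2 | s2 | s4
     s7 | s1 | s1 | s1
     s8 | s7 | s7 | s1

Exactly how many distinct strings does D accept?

The useful subgraph on states {s0, s2, s4, s6} is acyclic, so L(D) is finite; the longest accepting path visits 4 useful states, giving maximum string length 3.
Counting accepting paths from s6 by length: 3 of length 1, 1 of length 2, 1 of length 3. Total 5.

5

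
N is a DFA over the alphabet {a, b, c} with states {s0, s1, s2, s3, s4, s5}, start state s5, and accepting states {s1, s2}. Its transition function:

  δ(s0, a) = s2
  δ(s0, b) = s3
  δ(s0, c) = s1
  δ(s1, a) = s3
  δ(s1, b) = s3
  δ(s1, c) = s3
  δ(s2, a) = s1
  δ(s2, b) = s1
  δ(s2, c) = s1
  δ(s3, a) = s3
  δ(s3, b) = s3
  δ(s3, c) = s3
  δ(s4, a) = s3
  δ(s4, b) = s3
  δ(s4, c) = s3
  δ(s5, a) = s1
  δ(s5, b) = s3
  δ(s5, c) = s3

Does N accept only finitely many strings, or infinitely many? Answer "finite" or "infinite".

The useful states (reachable from s5 and able to reach an accepting state) are {s1, s5}.
Restricted to these states the transition graph has no cycle, so every accepting path has bounded length and L is finite.

finite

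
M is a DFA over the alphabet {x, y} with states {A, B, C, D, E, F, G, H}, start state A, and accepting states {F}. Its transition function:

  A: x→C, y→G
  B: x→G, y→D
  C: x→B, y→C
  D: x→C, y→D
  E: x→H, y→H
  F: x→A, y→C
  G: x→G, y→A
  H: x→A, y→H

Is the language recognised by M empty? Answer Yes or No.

The states reachable from the start state are {A, B, C, D, G}.
None of the accepting states {F} is reachable, so no string is accepted and L(M) = ∅.

Yes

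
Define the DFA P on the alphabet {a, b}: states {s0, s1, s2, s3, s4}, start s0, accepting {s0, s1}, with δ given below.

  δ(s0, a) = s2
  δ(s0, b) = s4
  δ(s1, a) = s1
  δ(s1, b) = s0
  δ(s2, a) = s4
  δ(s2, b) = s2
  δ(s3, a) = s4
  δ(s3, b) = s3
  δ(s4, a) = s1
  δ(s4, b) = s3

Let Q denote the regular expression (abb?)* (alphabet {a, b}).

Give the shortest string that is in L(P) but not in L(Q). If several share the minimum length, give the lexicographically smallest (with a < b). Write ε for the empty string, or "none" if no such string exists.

The string ba is accepted by P but not by Q.
No shorter string lies in the difference, and ba is the lexicographically first length-2 string in L(P) \ L(Q).

ba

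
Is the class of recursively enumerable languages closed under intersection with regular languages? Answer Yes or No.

Yes

First check the input against a DFA for the regular language; if it passes, run the recogniser for L and accept when it does.
So the recursively enumerable languages are closed under intersection with a regular language.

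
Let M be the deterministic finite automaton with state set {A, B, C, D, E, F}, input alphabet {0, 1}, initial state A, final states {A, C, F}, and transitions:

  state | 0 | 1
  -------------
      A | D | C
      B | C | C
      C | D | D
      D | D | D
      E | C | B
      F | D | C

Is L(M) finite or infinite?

finite

The useful states (reachable from A and able to reach an accepting state) are {A, C}.
Restricted to these states the transition graph has no cycle, so every accepting path has bounded length and L is finite.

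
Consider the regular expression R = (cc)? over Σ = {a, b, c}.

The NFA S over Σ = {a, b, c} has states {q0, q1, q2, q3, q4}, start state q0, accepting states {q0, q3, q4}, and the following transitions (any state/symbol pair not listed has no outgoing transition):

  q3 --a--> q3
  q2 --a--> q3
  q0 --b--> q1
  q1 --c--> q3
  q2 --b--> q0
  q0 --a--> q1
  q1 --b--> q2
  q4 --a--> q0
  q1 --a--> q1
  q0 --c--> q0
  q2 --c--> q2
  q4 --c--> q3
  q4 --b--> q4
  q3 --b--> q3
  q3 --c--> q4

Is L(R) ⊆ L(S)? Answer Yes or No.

Converting the expression R to a DFA (subset construction, then merging equivalent states) gives the minimal DFA with states {r0, r1, r2, r3}, start state r0, accepting states {r0, r3} and transitions r0: a→r1, b→r1, c→r2; r1: a→r1, b→r1, c→r1; r2: a→r1, b→r1, c→r3; r3: a→r1, b→r1, c→r1.
Exploring the product automaton R × S from the start pair (r0, q0), following both machines on each input symbol, reaches 8 state pairs: (r0, q0), (r1, q1), (r2, q0), (r1, q2), (r1, q3), (r3, q0), (r1, q0), (r1, q4).
R accepts in {r0, r3} and S accepts in {q0, q3, q4}. The reachable pairs whose R-component is accepting are (r0, q0), (r3, q0); in each of them the S-component is accepting too, so the product for L(R) \ L(S) (R-component accepting, S-component rejecting) has no reachable accepting pair and the difference is empty.
Hence every string in L(R) is also in L(S).

Yes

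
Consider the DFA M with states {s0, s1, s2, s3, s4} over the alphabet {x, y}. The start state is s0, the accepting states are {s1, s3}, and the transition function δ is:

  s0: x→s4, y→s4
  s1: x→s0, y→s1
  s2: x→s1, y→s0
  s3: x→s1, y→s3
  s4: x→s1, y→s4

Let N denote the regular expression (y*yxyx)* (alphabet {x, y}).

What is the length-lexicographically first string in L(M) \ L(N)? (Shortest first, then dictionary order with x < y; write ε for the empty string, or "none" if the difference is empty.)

The string xx is accepted by M but not by N.
No shorter string lies in the difference, and xx is the lexicographically first length-2 string in L(M) \ L(N).

xx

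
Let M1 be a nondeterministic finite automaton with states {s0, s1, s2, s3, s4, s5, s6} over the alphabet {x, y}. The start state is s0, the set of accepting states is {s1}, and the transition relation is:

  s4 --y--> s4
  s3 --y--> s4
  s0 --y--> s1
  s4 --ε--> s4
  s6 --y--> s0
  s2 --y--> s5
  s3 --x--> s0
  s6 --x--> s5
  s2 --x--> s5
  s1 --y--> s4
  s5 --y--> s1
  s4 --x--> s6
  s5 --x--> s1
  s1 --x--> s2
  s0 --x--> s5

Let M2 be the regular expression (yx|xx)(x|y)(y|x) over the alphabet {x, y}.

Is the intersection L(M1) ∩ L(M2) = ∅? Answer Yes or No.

The string yxxx is accepted by both M1 and M2.
Hence L(M1) ∩ L(M2) ≠ ∅.

No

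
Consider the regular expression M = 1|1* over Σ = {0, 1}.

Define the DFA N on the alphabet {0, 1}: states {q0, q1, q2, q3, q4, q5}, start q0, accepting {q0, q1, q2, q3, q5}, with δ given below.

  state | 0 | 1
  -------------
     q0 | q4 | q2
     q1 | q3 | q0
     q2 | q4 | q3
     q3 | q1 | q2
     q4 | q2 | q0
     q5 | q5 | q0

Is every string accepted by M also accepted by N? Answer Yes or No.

Yes

Converting the expression M to a DFA (subset construction, then merging equivalent states) gives the minimal DFA with states {m0, m1}, start state m0, accepting states {m0} and transitions m0: 0→m1, 1→m0; m1: 0→m1, 1→m1.
Exploring the product automaton M × N from the start pair (m0, q0), following both machines on each input symbol, reaches 8 state pairs: (m0, q0), (m1, q4), (m0, q2), (m1, q2), (m1, q0), (m0, q3), (m1, q3), (m1, q1).
M accepts in {m0} and N accepts in {q0, q1, q2, q3, q5}. The reachable pairs whose M-component is accepting are (m0, q0), (m0, q2), (m0, q3); in each of them the N-component is accepting too, so the product for L(M) \ L(N) (M-component accepting, N-component rejecting) has no reachable accepting pair and the difference is empty.
Hence every string in L(M) is also in L(N).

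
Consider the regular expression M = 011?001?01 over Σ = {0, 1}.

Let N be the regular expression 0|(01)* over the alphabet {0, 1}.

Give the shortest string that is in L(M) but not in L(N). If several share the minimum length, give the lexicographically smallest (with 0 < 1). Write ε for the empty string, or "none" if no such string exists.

010001

The string 010001 is accepted by M but not by N.
No shorter string lies in the difference, and 010001 is the lexicographically first length-6 string in L(M) \ L(N).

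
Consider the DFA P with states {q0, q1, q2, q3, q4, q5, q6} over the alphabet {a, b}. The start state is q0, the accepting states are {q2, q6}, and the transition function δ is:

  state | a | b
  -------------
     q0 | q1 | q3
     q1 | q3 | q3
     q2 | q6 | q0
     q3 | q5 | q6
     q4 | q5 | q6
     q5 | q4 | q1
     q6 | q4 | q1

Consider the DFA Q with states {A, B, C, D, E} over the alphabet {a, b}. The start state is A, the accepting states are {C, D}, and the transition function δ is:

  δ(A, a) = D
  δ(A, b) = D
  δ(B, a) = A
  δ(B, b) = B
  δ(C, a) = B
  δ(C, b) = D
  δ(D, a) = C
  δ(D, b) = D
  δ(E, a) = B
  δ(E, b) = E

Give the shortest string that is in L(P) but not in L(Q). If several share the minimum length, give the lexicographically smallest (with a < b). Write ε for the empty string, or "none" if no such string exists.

The string baab is accepted by P but not by Q.
No shorter string lies in the difference, and baab is the lexicographically first length-4 string in L(P) \ L(Q).

baab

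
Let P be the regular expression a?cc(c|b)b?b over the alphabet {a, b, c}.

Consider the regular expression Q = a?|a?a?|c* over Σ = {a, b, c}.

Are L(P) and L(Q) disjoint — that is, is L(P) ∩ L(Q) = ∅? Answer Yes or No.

Yes

Converting the expression P to a DFA (subset construction, then merging equivalent states) gives the minimal DFA with states {p0, p1, p2, p3, p4, p5, p6, p7}, start state p0, accepting states {p6, p7} and transitions p0: a→p1, b→p2, c→p3; p1: a→p2, b→p2, c→p3; p2: a→p2, b→p2, c→p2; p3: a→p2, b→p2, c→p4; p4: a→p2, b→p5, c→p5; p5: a→p2, b→p6, c→p2; p6: a→p2, b→p7, c→p2; p7: a→p2, b→p2, c→p2.
Converting the expression Q to a DFA (subset construction, then merging equivalent states) gives the minimal DFA with states {q0, q1, q2, q3, q4}, start state q0, accepting states {q0, q1, q3, q4} and transitions q0: a→q1, b→q2, c→q3; q1: a→q4, b→q2, c→q2; q2: a→q2, b→q2, c→q2; q3: a→q2, b→q2, c→q3; q4: a→q2, b→q2, c→q2.
Exploring the product automaton P × Q from the start pair (p0, q0), following both machines on each input symbol, reaches 13 state pairs: (p0, q0), (p1, q1), (p2, q2), (p3, q3), (p2, q4), (p3, q2), (p4, q3), (p4, q2), (p5, q2), (p5, q3), (p6, q2), (p2, q3), (p7, q2).
P accepts in {p6, p7} and Q accepts in {q0, q1, q3, q4}; no reachable pair has both components accepting, so no string drives both machines to acceptance simultaneously and L(P) ∩ L(Q) = ∅.
So no string is accepted by both, and the intersection is empty.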